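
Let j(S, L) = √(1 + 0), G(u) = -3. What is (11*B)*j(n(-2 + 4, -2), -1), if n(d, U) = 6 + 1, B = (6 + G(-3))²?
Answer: 99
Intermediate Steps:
B = 9 (B = (6 - 3)² = 3² = 9)
n(d, U) = 7
j(S, L) = 1 (j(S, L) = √1 = 1)
(11*B)*j(n(-2 + 4, -2), -1) = (11*9)*1 = 99*1 = 99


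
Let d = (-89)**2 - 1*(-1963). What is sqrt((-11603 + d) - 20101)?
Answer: 2*I*sqrt(5455) ≈ 147.72*I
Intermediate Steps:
d = 9884 (d = 7921 + 1963 = 9884)
sqrt((-11603 + d) - 20101) = sqrt((-11603 + 9884) - 20101) = sqrt(-1719 - 20101) = sqrt(-21820) = 2*I*sqrt(5455)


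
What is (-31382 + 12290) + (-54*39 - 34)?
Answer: -21232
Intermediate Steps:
(-31382 + 12290) + (-54*39 - 34) = -19092 + (-2106 - 34) = -19092 - 2140 = -21232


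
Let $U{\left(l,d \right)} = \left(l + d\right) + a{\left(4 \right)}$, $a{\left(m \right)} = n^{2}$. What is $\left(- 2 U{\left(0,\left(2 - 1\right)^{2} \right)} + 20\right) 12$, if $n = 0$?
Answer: $216$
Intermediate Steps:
$a{\left(m \right)} = 0$ ($a{\left(m \right)} = 0^{2} = 0$)
$U{\left(l,d \right)} = d + l$ ($U{\left(l,d \right)} = \left(l + d\right) + 0 = \left(d + l\right) + 0 = d + l$)
$\left(- 2 U{\left(0,\left(2 - 1\right)^{2} \right)} + 20\right) 12 = \left(- 2 \left(\left(2 - 1\right)^{2} + 0\right) + 20\right) 12 = \left(- 2 \left(1^{2} + 0\right) + 20\right) 12 = \left(- 2 \left(1 + 0\right) + 20\right) 12 = \left(\left(-2\right) 1 + 20\right) 12 = \left(-2 + 20\right) 12 = 18 \cdot 12 = 216$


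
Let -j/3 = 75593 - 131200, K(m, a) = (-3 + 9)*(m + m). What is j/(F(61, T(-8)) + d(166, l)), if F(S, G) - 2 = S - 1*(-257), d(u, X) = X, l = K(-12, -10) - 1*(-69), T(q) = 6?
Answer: 166821/245 ≈ 680.90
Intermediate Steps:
K(m, a) = 12*m (K(m, a) = 6*(2*m) = 12*m)
l = -75 (l = 12*(-12) - 1*(-69) = -144 + 69 = -75)
F(S, G) = 259 + S (F(S, G) = 2 + (S - 1*(-257)) = 2 + (S + 257) = 2 + (257 + S) = 259 + S)
j = 166821 (j = -3*(75593 - 131200) = -3*(-55607) = 166821)
j/(F(61, T(-8)) + d(166, l)) = 166821/((259 + 61) - 75) = 166821/(320 - 75) = 166821/245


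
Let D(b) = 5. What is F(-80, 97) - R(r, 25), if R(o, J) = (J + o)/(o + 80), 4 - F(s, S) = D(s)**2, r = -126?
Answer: -1067/46 ≈ -23.196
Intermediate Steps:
F(s, S) = -21 (F(s, S) = 4 - 1*5**2 = 4 - 1*25 = 4 - 25 = -21)
R(o, J) = (J + o)/(80 + o)
F(-80, 97) - R(r, 25) = -21 - (25 - 126)/(80 - 126) = -21 - (-101)/(-46) = -21 - (-1)*(-101)/46 = -21 - 1*101/46 = -21 - 101/46 = -1067/46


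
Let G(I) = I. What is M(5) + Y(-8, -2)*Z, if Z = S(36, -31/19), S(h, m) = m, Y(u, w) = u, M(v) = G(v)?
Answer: 343/19 ≈ 18.053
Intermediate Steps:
M(v) = v
Z = -31/19 ≈ -1.6316
M(5) + Y(-8, -2)*Z = 5 - 8*(-31/19) = 5 + 248/19 = 343/19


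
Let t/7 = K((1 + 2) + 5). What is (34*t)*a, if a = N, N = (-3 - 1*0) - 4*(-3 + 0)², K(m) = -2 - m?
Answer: 92820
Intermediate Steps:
N = -39 (N = (-3 + 0) - 4*(-3)² = -3 - 4*9 = -3 - 36 = -39)
a = -39
t = -70 (t = 7*(-2 - ((1 + 2) + 5)) = 7*(-2 - (3 + 5)) = 7*(-2 - 1*8) = 7*(-2 - 8) = 7*(-10) = -70)
(34*t)*a = (34*(-70))*(-39) = -2380*(-39) = 92820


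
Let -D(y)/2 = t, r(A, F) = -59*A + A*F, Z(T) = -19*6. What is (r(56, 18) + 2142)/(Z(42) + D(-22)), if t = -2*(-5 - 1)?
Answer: 77/69 ≈ 1.1159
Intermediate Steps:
t = 12 (t = -2*(-6) = 12)
Z(T) = -114
D(y) = -24 (D(y) = -2*12 = -24)
(r(56, 18) + 2142)/(Z(42) + D(-22)) = (56*(-59 + 18) + 2142)/(-114 - 24) = (56*(-41) + 2142)/(-138) = (-2296 + 2142)*(-1/138) = -154*(-1/138) = 77/69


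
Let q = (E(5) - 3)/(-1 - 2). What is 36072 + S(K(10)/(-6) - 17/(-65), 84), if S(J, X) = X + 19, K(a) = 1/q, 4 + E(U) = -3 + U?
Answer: 36175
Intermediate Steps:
E(U) = -7 + U (E(U) = -4 + (-3 + U) = -7 + U)
q = 5/3 (q = ((-7 + 5) - 3)/(-1 - 2) = (-2 - 3)/(-3) = -5*(-⅓) = 5/3 ≈ 1.6667)
K(a) = ⅗ (K(a) = 1/(5/3) = ⅗)
S(J, X) = 19 + X
36072 + S(K(10)/(-6) - 17/(-65), 84) = 36072 + (19 + 84) = 36072 + 103 = 36175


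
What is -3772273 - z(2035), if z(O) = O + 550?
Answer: -3774858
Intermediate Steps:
z(O) = 550 + O
-3772273 - z(2035) = -3772273 - (550 + 2035) = -3772273 - 1*2585 = -3772273 - 2585 = -3774858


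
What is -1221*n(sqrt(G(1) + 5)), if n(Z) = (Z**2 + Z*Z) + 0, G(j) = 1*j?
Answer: -14652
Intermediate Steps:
G(j) = j
n(Z) = 2*Z**2 (n(Z) = (Z**2 + Z**2) + 0 = 2*Z**2 + 0 = 2*Z**2)
-1221*n(sqrt(G(1) + 5)) = -2442*(sqrt(1 + 5))**2 = -2442*(sqrt(6))**2 = -2442*6 = -1221*12 = -14652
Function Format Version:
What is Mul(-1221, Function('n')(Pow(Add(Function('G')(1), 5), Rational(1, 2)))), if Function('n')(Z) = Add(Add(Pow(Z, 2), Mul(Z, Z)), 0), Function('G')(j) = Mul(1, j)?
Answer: -14652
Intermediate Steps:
Function('G')(j) = j
Function('n')(Z) = Mul(2, Pow(Z, 2)) (Function('n')(Z) = Add(Add(Pow(Z, 2), Pow(Z, 2)), 0) = Add(Mul(2, Pow(Z, 2)), 0) = Mul(2, Pow(Z, 2)))
Mul(-1221, Function('n')(Pow(Add(Function('G')(1), 5), Rational(1, 2)))) = Mul(-1221, Mul(2, Pow(Pow(Add(1, 5), Rational(1, 2)), 2))) = Mul(-1221, Mul(2, Pow(Pow(6, Rational(1, 2)), 2))) = Mul(-1221, Mul(2, 6)) = Mul(-1221, 12) = -14652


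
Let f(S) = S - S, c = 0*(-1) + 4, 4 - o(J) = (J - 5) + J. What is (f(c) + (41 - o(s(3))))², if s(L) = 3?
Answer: 1444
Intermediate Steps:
o(J) = 9 - 2*J (o(J) = 4 - ((J - 5) + J) = 4 - ((-5 + J) + J) = 4 - (-5 + 2*J) = 4 + (5 - 2*J) = 9 - 2*J)
c = 4 (c = 0 + 4 = 4)
f(S) = 0
(f(c) + (41 - o(s(3))))² = (0 + (41 - (9 - 2*3)))² = (0 + (41 - (9 - 6)))² = (0 + (41 - 1*3))² = (0 + (41 - 3))² = (0 + 38)² = 38² = 1444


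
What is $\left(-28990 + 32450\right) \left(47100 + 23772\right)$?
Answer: $245217120$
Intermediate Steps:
$\left(-28990 + 32450\right) \left(47100 + 23772\right) = 3460 \cdot 70872 = 245217120$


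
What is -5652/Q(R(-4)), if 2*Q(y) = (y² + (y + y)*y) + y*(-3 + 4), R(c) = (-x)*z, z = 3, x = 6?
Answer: -628/53 ≈ -11.849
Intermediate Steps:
R(c) = -18 (R(c) = -1*6*3 = -6*3 = -18)
Q(y) = y/2 + 3*y²/2 (Q(y) = ((y² + (y + y)*y) + y*(-3 + 4))/2 = ((y² + (2*y)*y) + y*1)/2 = ((y² + 2*y²) + y)/2 = (3*y² + y)/2 = (y + 3*y²)/2 = y/2 + 3*y²/2)
-5652/Q(R(-4)) = -5652*(-1/(9*(1 + 3*(-18)))) = -5652*(-1/(9*(1 - 54))) = -5652/((½)*(-18)*(-53)) = -5652/477 = -5652*1/477 = -628/53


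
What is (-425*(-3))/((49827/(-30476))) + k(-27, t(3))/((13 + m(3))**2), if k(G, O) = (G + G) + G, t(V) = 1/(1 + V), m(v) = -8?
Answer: -19126637/24425 ≈ -783.08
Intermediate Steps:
k(G, O) = 3*G (k(G, O) = 2*G + G = 3*G)
(-425*(-3))/((49827/(-30476))) + k(-27, t(3))/((13 + m(3))**2) = (-425*(-3))/((49827/(-30476))) + (3*(-27))/((13 - 8)**2) = 1275/((49827*(-1/30476))) - 81/(5**2) = 1275/(-49827/30476) - 81/25 = 1275*(-30476/49827) - 81*1/25 = -761900/977 - 81/25 = -19126637/24425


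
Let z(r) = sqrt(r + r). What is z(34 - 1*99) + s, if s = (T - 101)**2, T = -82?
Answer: 33489 + I*sqrt(130) ≈ 33489.0 + 11.402*I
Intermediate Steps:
z(r) = sqrt(2)*sqrt(r) (z(r) = sqrt(2*r) = sqrt(2)*sqrt(r))
s = 33489 (s = (-82 - 101)**2 = (-183)**2 = 33489)
z(34 - 1*99) + s = sqrt(2)*sqrt(34 - 1*99) + 33489 = sqrt(2)*sqrt(34 - 99) + 33489 = sqrt(2)*sqrt(-65) + 33489 = sqrt(2)*(I*sqrt(65)) + 33489 = I*sqrt(130) + 33489 = 33489 + I*sqrt(130)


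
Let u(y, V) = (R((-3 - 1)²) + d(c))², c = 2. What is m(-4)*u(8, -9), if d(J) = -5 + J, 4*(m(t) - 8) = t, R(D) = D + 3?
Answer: 1792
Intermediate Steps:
R(D) = 3 + D
m(t) = 8 + t/4
u(y, V) = 256 (u(y, V) = ((3 + (-3 - 1)²) + (-5 + 2))² = ((3 + (-4)²) - 3)² = ((3 + 16) - 3)² = (19 - 3)² = 16² = 256)
m(-4)*u(8, -9) = (8 + (¼)*(-4))*256 = (8 - 1)*256 = 7*256 = 1792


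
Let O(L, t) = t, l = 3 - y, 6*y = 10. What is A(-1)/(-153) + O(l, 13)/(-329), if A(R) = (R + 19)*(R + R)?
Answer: 1095/5593 ≈ 0.19578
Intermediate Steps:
y = 5/3 (y = (1/6)*10 = 5/3 ≈ 1.6667)
l = 4/3 (l = 3 - 1*5/3 = 3 - 5/3 = 4/3 ≈ 1.3333)
A(R) = 2*R*(19 + R) (A(R) = (19 + R)*(2*R) = 2*R*(19 + R))
A(-1)/(-153) + O(l, 13)/(-329) = (2*(-1)*(19 - 1))/(-153) + 13/(-329) = (2*(-1)*18)*(-1/153) + 13*(-1/329) = -36*(-1/153) - 13/329 = 4/17 - 13/329 = 1095/5593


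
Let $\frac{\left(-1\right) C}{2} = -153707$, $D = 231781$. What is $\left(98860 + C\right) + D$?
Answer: $638055$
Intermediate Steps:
$C = 307414$ ($C = \left(-2\right) \left(-153707\right) = 307414$)
$\left(98860 + C\right) + D = \left(98860 + 307414\right) + 231781 = 406274 + 231781 = 638055$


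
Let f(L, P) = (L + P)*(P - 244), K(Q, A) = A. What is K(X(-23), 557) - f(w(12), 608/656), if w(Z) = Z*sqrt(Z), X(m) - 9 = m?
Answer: 1315025/1681 + 239184*sqrt(3)/41 ≈ 10887.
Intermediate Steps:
X(m) = 9 + m
w(Z) = Z**(3/2)
f(L, P) = (-244 + P)*(L + P) (f(L, P) = (L + P)*(-244 + P) = (-244 + P)*(L + P))
K(X(-23), 557) - f(w(12), 608/656) = 557 - ((608/656)**2 - 5856*sqrt(3) - 148352/656 + 12**(3/2)*(608/656)) = 557 - ((608*(1/656))**2 - 5856*sqrt(3) - 148352/656 + (24*sqrt(3))*(608*(1/656))) = 557 - ((38/41)**2 - 5856*sqrt(3) - 244*38/41 + (24*sqrt(3))*(38/41)) = 557 - (1444/1681 - 5856*sqrt(3) - 9272/41 + 912*sqrt(3)/41) = 557 - (-378708/1681 - 239184*sqrt(3)/41) = 557 + (378708/1681 + 239184*sqrt(3)/41) = 1315025/1681 + 239184*sqrt(3)/41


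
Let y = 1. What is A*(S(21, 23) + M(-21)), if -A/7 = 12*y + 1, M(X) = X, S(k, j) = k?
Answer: 0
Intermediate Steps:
A = -91 (A = -7*(12*1 + 1) = -7*(12 + 1) = -7*13 = -91)
A*(S(21, 23) + M(-21)) = -91*(21 - 21) = -91*0 = 0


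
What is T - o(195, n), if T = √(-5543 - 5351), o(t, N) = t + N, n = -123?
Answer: -72 + I*√10894 ≈ -72.0 + 104.37*I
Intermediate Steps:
o(t, N) = N + t
T = I*√10894 (T = √(-10894) = I*√10894 ≈ 104.37*I)
T - o(195, n) = I*√10894 - (-123 + 195) = I*√10894 - 1*72 = I*√10894 - 72 = -72 + I*√10894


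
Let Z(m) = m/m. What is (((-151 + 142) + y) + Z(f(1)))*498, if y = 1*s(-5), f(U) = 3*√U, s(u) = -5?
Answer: -6474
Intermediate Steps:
y = -5 (y = 1*(-5) = -5)
Z(m) = 1
(((-151 + 142) + y) + Z(f(1)))*498 = (((-151 + 142) - 5) + 1)*498 = ((-9 - 5) + 1)*498 = (-14 + 1)*498 = -13*498 = -6474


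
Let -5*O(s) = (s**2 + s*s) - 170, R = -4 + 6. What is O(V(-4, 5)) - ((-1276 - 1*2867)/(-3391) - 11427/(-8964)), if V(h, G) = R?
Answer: 1514955881/50661540 ≈ 29.903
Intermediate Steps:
R = 2
V(h, G) = 2
O(s) = 34 - 2*s**2/5 (O(s) = -((s**2 + s*s) - 170)/5 = -((s**2 + s**2) - 170)/5 = -(2*s**2 - 170)/5 = -(-170 + 2*s**2)/5 = 34 - 2*s**2/5)
O(V(-4, 5)) - ((-1276 - 1*2867)/(-3391) - 11427/(-8964)) = (34 - 2/5*2**2) - ((-1276 - 1*2867)/(-3391) - 11427/(-8964)) = (34 - 2/5*4) - ((-1276 - 2867)*(-1/3391) - 11427*(-1/8964)) = (34 - 8/5) - (-4143*(-1/3391) + 3809/2988) = 162/5 - (4143/3391 + 3809/2988) = 162/5 - 1*25295603/10132308 = 162/5 - 25295603/10132308 = 1514955881/50661540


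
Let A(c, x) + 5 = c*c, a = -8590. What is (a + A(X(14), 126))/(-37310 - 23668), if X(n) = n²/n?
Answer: 8399/60978 ≈ 0.13774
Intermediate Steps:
X(n) = n
A(c, x) = -5 + c² (A(c, x) = -5 + c*c = -5 + c²)
(a + A(X(14), 126))/(-37310 - 23668) = (-8590 + (-5 + 14²))/(-37310 - 23668) = (-8590 + (-5 + 196))/(-60978) = (-8590 + 191)*(-1/60978) = -8399*(-1/60978) = 8399/60978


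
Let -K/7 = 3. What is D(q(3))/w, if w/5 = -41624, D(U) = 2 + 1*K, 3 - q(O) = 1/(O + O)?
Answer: 19/208120 ≈ 9.1293e-5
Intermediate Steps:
K = -21 (K = -7*3 = -21)
q(O) = 3 - 1/(2*O) (q(O) = 3 - 1/(O + O) = 3 - 1/(2*O))
D(U) = -19 (D(U) = 2 + 1*(-21) = 2 - 21 = -19)
w = -208120 (w = 5*(-41624) = -208120)
D(q(3))/w = -19/(-208120) = -19*(-1/208120) = 19/208120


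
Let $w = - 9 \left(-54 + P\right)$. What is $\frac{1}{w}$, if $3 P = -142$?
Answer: $\frac{1}{912} \approx 0.0010965$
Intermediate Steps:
$P = - \frac{142}{3}$ ($P = \frac{1}{3} \left(-142\right) = - \frac{142}{3} \approx -47.333$)
$w = 912$ ($w = - 9 \left(-54 - \frac{142}{3}\right) = \left(-9\right) \left(- \frac{304}{3}\right) = 912$)
$\frac{1}{w} = \frac{1}{912}$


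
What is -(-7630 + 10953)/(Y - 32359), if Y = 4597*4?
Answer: 3323/13971 ≈ 0.23785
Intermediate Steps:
Y = 18388
-(-7630 + 10953)/(Y - 32359) = -(-7630 + 10953)/(18388 - 32359) = -3323/(-13971) = -3323*(-1)/13971 = -1*(-3323/13971) = 3323/13971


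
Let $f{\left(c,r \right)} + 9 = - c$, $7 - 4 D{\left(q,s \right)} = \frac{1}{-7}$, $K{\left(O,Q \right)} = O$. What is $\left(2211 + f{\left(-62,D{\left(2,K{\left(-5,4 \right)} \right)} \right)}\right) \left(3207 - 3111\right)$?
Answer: $217344$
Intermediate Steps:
$D{\left(q,s \right)} = \frac{25}{14}$ ($D{\left(q,s \right)} = \frac{7}{4} - \frac{1}{4 \left(-7\right)} = \frac{7}{4} - - \frac{1}{28} = \frac{7}{4} + \frac{1}{28} = \frac{25}{14}$)
$f{\left(c,r \right)} = -9 - c$
$\left(2211 + f{\left(-62,D{\left(2,K{\left(-5,4 \right)} \right)} \right)}\right) \left(3207 - 3111\right) = \left(2211 - -53\right) \left(3207 - 3111\right) = \left(2211 + \left(-9 + 62\right)\right) 96 = \left(2211 + 53\right) 96 = 2264 \cdot 96 = 217344$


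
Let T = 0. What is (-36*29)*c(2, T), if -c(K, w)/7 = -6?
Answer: -43848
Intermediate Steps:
c(K, w) = 42 (c(K, w) = -7*(-6) = 42)
(-36*29)*c(2, T) = -36*29*42 = -1044*42 = -43848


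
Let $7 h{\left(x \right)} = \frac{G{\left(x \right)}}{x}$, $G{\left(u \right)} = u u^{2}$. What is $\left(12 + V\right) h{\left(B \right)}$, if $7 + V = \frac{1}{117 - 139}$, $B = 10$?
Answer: $\frac{5450}{77} \approx 70.779$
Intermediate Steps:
$G{\left(u \right)} = u^{3}$
$h{\left(x \right)} = \frac{x^{2}}{7}$ ($h{\left(x \right)} = \frac{x^{3} \frac{1}{x}}{7} = \frac{x^{2}}{7}$)
$V = - \frac{155}{22}$ ($V = -7 + \frac{1}{117 - 139} = -7 + \frac{1}{-22} = -7 - \frac{1}{22} = - \frac{155}{22} \approx -7.0455$)
$\left(12 + V\right) h{\left(B \right)} = \left(12 - \frac{155}{22}\right) \frac{10^{2}}{7} = \frac{109 \cdot \frac{1}{7} \cdot 100}{22} = \frac{109}{22} \cdot \frac{100}{7} = \frac{5450}{77}$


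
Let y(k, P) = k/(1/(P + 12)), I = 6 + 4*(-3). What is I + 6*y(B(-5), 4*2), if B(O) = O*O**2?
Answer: -15006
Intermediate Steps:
I = -6 (I = 6 - 12 = -6)
B(O) = O**3
y(k, P) = k*(12 + P) (y(k, P) = k/(1/(12 + P)) = k*(12 + P))
I + 6*y(B(-5), 4*2) = -6 + 6*((-5)**3*(12 + 4*2)) = -6 + 6*(-125*(12 + 8)) = -6 + 6*(-125*20) = -6 + 6*(-2500) = -6 - 15000 = -15006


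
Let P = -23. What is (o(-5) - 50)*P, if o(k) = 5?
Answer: 1035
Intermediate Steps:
(o(-5) - 50)*P = (5 - 50)*(-23) = -45*(-23) = 1035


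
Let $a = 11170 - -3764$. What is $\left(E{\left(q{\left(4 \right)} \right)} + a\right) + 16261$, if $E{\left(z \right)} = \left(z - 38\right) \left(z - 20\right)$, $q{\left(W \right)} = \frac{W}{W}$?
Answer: $31898$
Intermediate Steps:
$a = 14934$ ($a = 11170 + 3764 = 14934$)
$q{\left(W \right)} = 1$
$E{\left(z \right)} = \left(-38 + z\right) \left(-20 + z\right)$
$\left(E{\left(q{\left(4 \right)} \right)} + a\right) + 16261 = \left(\left(760 + 1^{2} - 58\right) + 14934\right) + 16261 = \left(\left(760 + 1 - 58\right) + 14934\right) + 16261 = \left(703 + 14934\right) + 16261 = 15637 + 16261 = 31898$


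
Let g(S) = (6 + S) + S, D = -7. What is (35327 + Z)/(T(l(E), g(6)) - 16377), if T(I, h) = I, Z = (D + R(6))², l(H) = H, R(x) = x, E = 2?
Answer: -35328/16375 ≈ -2.1574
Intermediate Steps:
g(S) = 6 + 2*S
Z = 1 (Z = (-7 + 6)² = (-1)² = 1)
(35327 + Z)/(T(l(E), g(6)) - 16377) = (35327 + 1)/(2 - 16377) = 35328/(-16375) = 35328*(-1/16375) = -35328/16375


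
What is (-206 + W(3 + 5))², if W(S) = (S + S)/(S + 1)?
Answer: 3378244/81 ≈ 41707.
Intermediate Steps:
W(S) = 2*S/(1 + S) (W(S) = (2*S)/(1 + S) = 2*S/(1 + S))
(-206 + W(3 + 5))² = (-206 + 2*(3 + 5)/(1 + (3 + 5)))² = (-206 + 2*8/(1 + 8))² = (-206 + 2*8/9)² = (-206 + 2*8*(⅑))² = (-206 + 16/9)² = (-1838/9)² = 3378244/81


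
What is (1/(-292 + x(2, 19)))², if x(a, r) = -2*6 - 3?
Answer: 1/94249 ≈ 1.0610e-5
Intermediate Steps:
x(a, r) = -15 (x(a, r) = -12 - 3 = -15)
(1/(-292 + x(2, 19)))² = (1/(-292 - 15))² = (1/(-307))² = (-1/307)² = 1/94249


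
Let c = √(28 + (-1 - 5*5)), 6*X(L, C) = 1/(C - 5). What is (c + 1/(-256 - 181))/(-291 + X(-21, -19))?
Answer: 144/18312485 - 144*√2/41905 ≈ -0.0048519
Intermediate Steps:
X(L, C) = 1/(6*(-5 + C)) (X(L, C) = 1/(6*(C - 5)) = 1/(6*(-5 + C)))
c = √2 (c = √(28 + (-1 - 25)) = √(28 - 26) = √2 ≈ 1.4142)
(c + 1/(-256 - 181))/(-291 + X(-21, -19)) = (√2 + 1/(-256 - 181))/(-291 + 1/(6*(-5 - 19))) = (√2 + 1/(-437))/(-291 + (⅙)/(-24)) = (√2 - 1/437)/(-291 + (⅙)*(-1/24)) = (-1/437 + √2)/(-291 - 1/144) = (-1/437 + √2)/(-41905/144) = (-1/437 + √2)*(-144/41905) = 144/18312485 - 144*√2/41905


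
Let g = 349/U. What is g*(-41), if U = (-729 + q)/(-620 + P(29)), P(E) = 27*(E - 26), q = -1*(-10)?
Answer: -7712551/719 ≈ -10727.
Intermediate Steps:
q = 10
P(E) = -702 + 27*E (P(E) = 27*(-26 + E) = -702 + 27*E)
U = 719/539 (U = (-729 + 10)/(-620 + (-702 + 27*29)) = -719/(-620 + (-702 + 783)) = -719/(-620 + 81) = -719/(-539) = -719*(-1/539) = 719/539 ≈ 1.3340)
g = 188111/719 (g = 349/(719/539) = 349*(539/719) = 188111/719 ≈ 261.63)
g*(-41) = (188111/719)*(-41) = -7712551/719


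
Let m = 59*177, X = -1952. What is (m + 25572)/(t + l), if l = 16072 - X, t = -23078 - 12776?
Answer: -7203/3566 ≈ -2.0199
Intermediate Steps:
t = -35854
m = 10443
l = 18024 (l = 16072 - 1*(-1952) = 16072 + 1952 = 18024)
(m + 25572)/(t + l) = (10443 + 25572)/(-35854 + 18024) = 36015/(-17830) = 36015*(-1/17830) = -7203/3566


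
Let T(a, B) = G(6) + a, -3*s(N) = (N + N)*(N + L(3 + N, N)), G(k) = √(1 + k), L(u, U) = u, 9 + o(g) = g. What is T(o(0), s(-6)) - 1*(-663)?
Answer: 654 + √7 ≈ 656.65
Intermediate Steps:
o(g) = -9 + g
s(N) = -2*N*(3 + 2*N)/3 (s(N) = -(N + N)*(N + (3 + N))/3 = -2*N*(3 + 2*N)/3)
T(a, B) = a + √7 (T(a, B) = √(1 + 6) + a = √7 + a = a + √7)
T(o(0), s(-6)) - 1*(-663) = ((-9 + 0) + √7) - 1*(-663) = (-9 + √7) + 663 = 654 + √7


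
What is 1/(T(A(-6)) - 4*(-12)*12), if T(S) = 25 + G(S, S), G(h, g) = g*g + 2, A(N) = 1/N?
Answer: 36/21709 ≈ 0.0016583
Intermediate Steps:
G(h, g) = 2 + g² (G(h, g) = g² + 2 = 2 + g²)
T(S) = 27 + S² (T(S) = 25 + (2 + S²) = 27 + S²)
1/(T(A(-6)) - 4*(-12)*12) = 1/((27 + (1/(-6))²) - 4*(-12)*12) = 1/((27 + (-⅙)²) + 48*12) = 1/((27 + 1/36) + 576) = 1/(973/36 + 576) = 1/(21709/36) = 36/21709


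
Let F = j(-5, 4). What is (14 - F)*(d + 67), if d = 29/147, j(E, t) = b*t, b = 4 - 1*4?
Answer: 19756/21 ≈ 940.76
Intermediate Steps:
b = 0 (b = 4 - 4 = 0)
j(E, t) = 0 (j(E, t) = 0*t = 0)
F = 0
d = 29/147 (d = 29*(1/147) = 29/147 ≈ 0.19728)
(14 - F)*(d + 67) = (14 - 1*0)*(29/147 + 67) = (14 + 0)*(9878/147) = 14*(9878/147) = 19756/21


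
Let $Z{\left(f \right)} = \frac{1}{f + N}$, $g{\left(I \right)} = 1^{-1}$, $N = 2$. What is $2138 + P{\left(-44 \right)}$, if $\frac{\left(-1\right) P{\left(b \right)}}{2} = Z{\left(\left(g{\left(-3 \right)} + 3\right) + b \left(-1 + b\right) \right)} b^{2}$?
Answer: $\frac{2121098}{993} \approx 2136.1$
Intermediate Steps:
$g{\left(I \right)} = 1$
$Z{\left(f \right)} = \frac{1}{2 + f}$ ($Z{\left(f \right)} = \frac{1}{f + 2} = \frac{1}{2 + f}$)
$P{\left(b \right)} = - \frac{2 b^{2}}{6 + b \left(-1 + b\right)}$ ($P{\left(b \right)} = - 2 \frac{b^{2}}{2 + \left(\left(1 + 3\right) + b \left(-1 + b\right)\right)} = - 2 \frac{b^{2}}{2 + \left(4 + b \left(-1 + b\right)\right)} = - 2 \frac{b^{2}}{6 + b \left(-1 + b\right)} = - \frac{2 b^{2}}{6 + b \left(-1 + b\right)}$)
$2138 + P{\left(-44 \right)} = 2138 - \frac{2 \left(-44\right)^{2}}{6 + \left(-44\right)^{2} - -44} = 2138 - \frac{3872}{6 + 1936 + 44} = 2138 - \frac{3872}{1986} = 2138 - 3872 \cdot \frac{1}{1986} = 2138 - \frac{1936}{993} = \frac{2121098}{993}$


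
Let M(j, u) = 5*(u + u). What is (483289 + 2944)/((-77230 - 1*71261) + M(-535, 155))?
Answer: -486233/146941 ≈ -3.3090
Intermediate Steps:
M(j, u) = 10*u (M(j, u) = 5*(2*u) = 10*u)
(483289 + 2944)/((-77230 - 1*71261) + M(-535, 155)) = (483289 + 2944)/((-77230 - 1*71261) + 10*155) = 486233/((-77230 - 71261) + 1550) = 486233/(-148491 + 1550) = 486233/(-146941) = 486233*(-1/146941) = -486233/146941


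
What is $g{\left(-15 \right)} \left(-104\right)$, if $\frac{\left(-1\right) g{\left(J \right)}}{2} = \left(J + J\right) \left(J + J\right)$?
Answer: $187200$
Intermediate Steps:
$g{\left(J \right)} = - 8 J^{2}$ ($g{\left(J \right)} = - 2 \left(J + J\right) \left(J + J\right) = - 2 \cdot 2 J 2 J = - 2 \cdot 4 J^{2} = - 8 J^{2}$)
$g{\left(-15 \right)} \left(-104\right) = - 8 \left(-15\right)^{2} \left(-104\right) = \left(-8\right) 225 \left(-104\right) = \left(-1800\right) \left(-104\right) = 187200$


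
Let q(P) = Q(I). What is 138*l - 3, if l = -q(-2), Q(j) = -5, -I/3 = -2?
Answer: 687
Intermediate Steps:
I = 6 (I = -3*(-2) = 6)
q(P) = -5
l = 5 (l = -1*(-5) = 5)
138*l - 3 = 138*5 - 3 = 690 - 3 = 687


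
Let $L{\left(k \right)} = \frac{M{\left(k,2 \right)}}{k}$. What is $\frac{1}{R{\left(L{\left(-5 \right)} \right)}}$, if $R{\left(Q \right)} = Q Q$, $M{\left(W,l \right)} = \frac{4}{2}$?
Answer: $\frac{25}{4} \approx 6.25$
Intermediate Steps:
$M{\left(W,l \right)} = 2$ ($M{\left(W,l \right)} = 4 \cdot \frac{1}{2} = 2$)
$L{\left(k \right)} = \frac{2}{k}$
$R{\left(Q \right)} = Q^{2}$
$\frac{1}{R{\left(L{\left(-5 \right)} \right)}} = \frac{1}{\left(\frac{2}{-5}\right)^{2}} = \frac{1}{\left(2 \left(- \frac{1}{5}\right)\right)^{2}} = \frac{1}{\left(- \frac{2}{5}\right)^{2}} = \frac{1}{\frac{4}{25}} = \frac{25}{4}$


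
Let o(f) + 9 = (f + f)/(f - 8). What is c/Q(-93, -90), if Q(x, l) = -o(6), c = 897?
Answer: 299/5 ≈ 59.800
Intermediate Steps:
o(f) = -9 + 2*f/(-8 + f) (o(f) = -9 + (f + f)/(f - 8) = -9 + (2*f)/(-8 + f) = -9 + 2*f/(-8 + f))
Q(x, l) = 15 (Q(x, l) = -(72 - 7*6)/(-8 + 6) = -(72 - 42)/(-2) = -(-1)*30/2 = -1*(-15) = 15)
c/Q(-93, -90) = 897/15 = 897*(1/15) = 299/5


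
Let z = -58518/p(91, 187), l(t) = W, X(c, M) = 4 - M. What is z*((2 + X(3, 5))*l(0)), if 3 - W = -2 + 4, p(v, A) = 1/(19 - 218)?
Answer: 11645082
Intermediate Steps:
p(v, A) = -1/199 (p(v, A) = 1/(-199) = -1/199)
W = 1 (W = 3 - (-2 + 4) = 3 - 1*2 = 3 - 2 = 1)
l(t) = 1
z = 11645082 (z = -58518/(-1/199) = -58518*(-199) = 11645082)
z*((2 + X(3, 5))*l(0)) = 11645082*((2 + (4 - 1*5))*1) = 11645082*((2 + (4 - 5))*1) = 11645082*((2 - 1)*1) = 11645082*(1*1) = 11645082*1 = 11645082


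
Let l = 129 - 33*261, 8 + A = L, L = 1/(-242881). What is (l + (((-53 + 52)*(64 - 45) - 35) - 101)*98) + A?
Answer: -5751907843/242881 ≈ -23682.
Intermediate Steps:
L = -1/242881 ≈ -4.1172e-6
A = -1943049/242881 (A = -8 - 1/242881 = -1943049/242881 ≈ -8.0000)
l = -8484 (l = 129 - 8613 = -8484)
(l + (((-53 + 52)*(64 - 45) - 35) - 101)*98) + A = (-8484 + (((-53 + 52)*(64 - 45) - 35) - 101)*98) - 1943049/242881 = (-8484 + ((-1*19 - 35) - 101)*98) - 1943049/242881 = (-8484 + ((-19 - 35) - 101)*98) - 1943049/242881 = (-8484 + (-54 - 101)*98) - 1943049/242881 = (-8484 - 155*98) - 1943049/242881 = (-8484 - 15190) - 1943049/242881 = -23674 - 1943049/242881 = -5751907843/242881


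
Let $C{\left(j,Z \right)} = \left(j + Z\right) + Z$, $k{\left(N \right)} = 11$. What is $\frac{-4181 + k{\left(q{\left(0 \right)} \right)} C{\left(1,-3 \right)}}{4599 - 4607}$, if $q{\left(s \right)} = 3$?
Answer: $\frac{1059}{2} \approx 529.5$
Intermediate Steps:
$C{\left(j,Z \right)} = j + 2 Z$ ($C{\left(j,Z \right)} = \left(Z + j\right) + Z = j + 2 Z$)
$\frac{-4181 + k{\left(q{\left(0 \right)} \right)} C{\left(1,-3 \right)}}{4599 - 4607} = \frac{-4181 + 11 \left(1 + 2 \left(-3\right)\right)}{4599 - 4607} = \frac{-4181 + 11 \left(1 - 6\right)}{-8} = \left(-4181 + 11 \left(-5\right)\right) \left(- \frac{1}{8}\right) = \left(-4181 - 55\right) \left(- \frac{1}{8}\right) = \left(-4236\right) \left(- \frac{1}{8}\right) = \frac{1059}{2}$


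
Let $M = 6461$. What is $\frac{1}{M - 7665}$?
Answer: $- \frac{1}{1204} \approx -0.00083056$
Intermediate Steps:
$\frac{1}{M - 7665} = \frac{1}{6461 - 7665} = \frac{1}{-1204} = - \frac{1}{1204}$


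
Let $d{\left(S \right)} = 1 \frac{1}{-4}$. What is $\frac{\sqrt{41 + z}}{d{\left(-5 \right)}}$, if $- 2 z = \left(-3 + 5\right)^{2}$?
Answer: $- 4 \sqrt{39} \approx -24.98$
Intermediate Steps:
$d{\left(S \right)} = - \frac{1}{4}$ ($d{\left(S \right)} = 1 \left(- \frac{1}{4}\right) = - \frac{1}{4}$)
$z = -2$ ($z = - \frac{\left(-3 + 5\right)^{2}}{2} = - \frac{2^{2}}{2} = \left(- \frac{1}{2}\right) 4 = -2$)
$\frac{\sqrt{41 + z}}{d{\left(-5 \right)}} = \frac{\sqrt{41 - 2}}{- \frac{1}{4}} = - 4 \sqrt{39}$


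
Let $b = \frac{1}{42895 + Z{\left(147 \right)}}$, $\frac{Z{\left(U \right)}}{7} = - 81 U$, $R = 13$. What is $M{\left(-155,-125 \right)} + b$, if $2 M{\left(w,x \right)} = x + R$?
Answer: $- \frac{2265425}{40454} \approx -56.0$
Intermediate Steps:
$Z{\left(U \right)} = - 567 U$ ($Z{\left(U \right)} = 7 \left(- 81 U\right) = - 567 U$)
$b = - \frac{1}{40454}$ ($b = \frac{1}{42895 - 83349} = \frac{1}{-40454} = - \frac{1}{40454} \approx -2.4719 \cdot 10^{-5}$)
$M{\left(w,x \right)} = \frac{13}{2} + \frac{x}{2}$ ($M{\left(w,x \right)} = \frac{x + 13}{2} = \frac{13 + x}{2} = \frac{13}{2} + \frac{x}{2}$)
$M{\left(-155,-125 \right)} + b = \left(\frac{13}{2} + \frac{1}{2} \left(-125\right)\right) - \frac{1}{40454} = \left(\frac{13}{2} - \frac{125}{2}\right) - \frac{1}{40454} = -56 - \frac{1}{40454} = - \frac{2265425}{40454}$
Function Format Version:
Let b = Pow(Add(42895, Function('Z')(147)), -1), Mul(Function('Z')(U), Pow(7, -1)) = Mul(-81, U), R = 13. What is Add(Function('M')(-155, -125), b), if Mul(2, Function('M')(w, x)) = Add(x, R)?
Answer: Rational(-2265425, 40454) ≈ -56.000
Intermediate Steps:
Function('Z')(U) = Mul(-567, U) (Function('Z')(U) = Mul(7, Mul(-81, U)) = Mul(-567, U))
b = Rational(-1, 40454) (b = Pow(Add(42895, Mul(-567, 147)), -1) = Pow(Add(42895, -83349), -1) = Pow(-40454, -1) = Rational(-1, 40454) ≈ -2.4719e-5)
Function('M')(w, x) = Add(Rational(13, 2), Mul(Rational(1, 2), x)) (Function('M')(w, x) = Mul(Rational(1, 2), Add(x, 13)) = Mul(Rational(1, 2), Add(13, x)) = Add(Rational(13, 2), Mul(Rational(1, 2), x)))
Add(Function('M')(-155, -125), b) = Add(Add(Rational(13, 2), Mul(Rational(1, 2), -125)), Rational(-1, 40454)) = Add(Add(Rational(13, 2), Rational(-125, 2)), Rational(-1, 40454)) = Add(-56, Rational(-1, 40454)) = Rational(-2265425, 40454)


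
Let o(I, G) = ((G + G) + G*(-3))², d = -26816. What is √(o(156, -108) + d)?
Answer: 4*I*√947 ≈ 123.09*I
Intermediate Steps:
o(I, G) = G² (o(I, G) = (2*G - 3*G)² = (-G)² = G²)
√(o(156, -108) + d) = √((-108)² - 26816) = √(11664 - 26816) = √(-15152) = 4*I*√947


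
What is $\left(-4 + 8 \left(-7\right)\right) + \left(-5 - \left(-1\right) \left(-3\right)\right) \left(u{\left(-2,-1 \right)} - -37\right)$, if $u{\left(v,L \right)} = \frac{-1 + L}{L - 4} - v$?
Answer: $- \frac{1876}{5} \approx -375.2$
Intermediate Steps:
$u{\left(v,L \right)} = - v + \frac{-1 + L}{-4 + L}$ ($u{\left(v,L \right)} = \frac{-1 + L}{-4 + L} - v = - v + \frac{-1 + L}{-4 + L}$)
$\left(-4 + 8 \left(-7\right)\right) + \left(-5 - \left(-1\right) \left(-3\right)\right) \left(u{\left(-2,-1 \right)} - -37\right) = \left(-4 + 8 \left(-7\right)\right) + \left(-5 - \left(-1\right) \left(-3\right)\right) \left(\frac{-1 - 1 + 4 \left(-2\right) - \left(-1\right) \left(-2\right)}{-4 - 1} - -37\right) = \left(-4 - 56\right) + \left(-5 - 3\right) \left(\frac{-1 - 1 - 8 - 2}{-5} + 37\right) = -60 + \left(-5 - 3\right) \left(\left(- \frac{1}{5}\right) \left(-12\right) + 37\right) = -60 - 8 \left(\frac{12}{5} + 37\right) = -60 - \frac{1576}{5} = - \frac{1876}{5}$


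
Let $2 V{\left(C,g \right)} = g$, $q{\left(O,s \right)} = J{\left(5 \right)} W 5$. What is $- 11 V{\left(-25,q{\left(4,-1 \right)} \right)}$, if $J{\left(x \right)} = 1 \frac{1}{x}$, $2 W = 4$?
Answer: $-11$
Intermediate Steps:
$W = 2$ ($W = \frac{1}{2} \cdot 4 = 2$)
$J{\left(x \right)} = \frac{1}{x}$
$q{\left(O,s \right)} = 2$ ($q{\left(O,s \right)} = \frac{1}{5} \cdot 2 \cdot 5 = \frac{2}{5} \cdot 5 = 2$)
$V{\left(C,g \right)} = \frac{g}{2}$
$- 11 V{\left(-25,q{\left(4,-1 \right)} \right)} = - 11 \cdot \frac{1}{2} \cdot 2 = \left(-11\right) 1 = -11$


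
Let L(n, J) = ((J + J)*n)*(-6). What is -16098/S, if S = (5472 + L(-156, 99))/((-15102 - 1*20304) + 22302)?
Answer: 1464918/1325 ≈ 1105.6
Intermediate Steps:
L(n, J) = -12*J*n (L(n, J) = ((2*J)*n)*(-6) = (2*J*n)*(-6) = -12*J*n)
S = -1325/91 (S = (5472 - 12*99*(-156))/((-15102 - 1*20304) + 22302) = (5472 + 185328)/((-15102 - 20304) + 22302) = 190800/(-35406 + 22302) = 190800/(-13104) = 190800*(-1/13104) = -1325/91 ≈ -14.560)
-16098/S = -16098/(-1325/91) = -16098*(-91/1325) = 1464918/1325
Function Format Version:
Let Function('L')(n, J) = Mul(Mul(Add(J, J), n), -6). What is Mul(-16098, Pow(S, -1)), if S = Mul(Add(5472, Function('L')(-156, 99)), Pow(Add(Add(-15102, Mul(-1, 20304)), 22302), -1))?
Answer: Rational(1464918, 1325) ≈ 1105.6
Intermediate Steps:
Function('L')(n, J) = Mul(-12, J, n) (Function('L')(n, J) = Mul(Mul(Mul(2, J), n), -6) = Mul(Mul(2, J, n), -6) = Mul(-12, J, n))
S = Rational(-1325, 91) (S = Mul(Add(5472, Mul(-12, 99, -156)), Pow(Add(Add(-15102, Mul(-1, 20304)), 22302), -1)) = Mul(Add(5472, 185328), Pow(Add(Add(-15102, -20304), 22302), -1)) = Mul(190800, Pow(Add(-35406, 22302), -1)) = Mul(190800, Pow(-13104, -1)) = Mul(190800, Rational(-1, 13104)) = Rational(-1325, 91) ≈ -14.560)
Mul(-16098, Pow(S, -1)) = Mul(-16098, Pow(Rational(-1325, 91), -1)) = Mul(-16098, Rational(-91, 1325)) = Rational(1464918, 1325)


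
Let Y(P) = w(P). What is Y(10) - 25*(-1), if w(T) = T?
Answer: 35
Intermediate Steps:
Y(P) = P
Y(10) - 25*(-1) = 10 - 25*(-1) = 10 + 25 = 35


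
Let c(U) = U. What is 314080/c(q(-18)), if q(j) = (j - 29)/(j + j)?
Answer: 11306880/47 ≈ 2.4057e+5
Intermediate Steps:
q(j) = (-29 + j)/(2*j) (q(j) = (-29 + j)/((2*j)) = (-29 + j)*(1/(2*j)) = (-29 + j)/(2*j))
314080/c(q(-18)) = 314080/(((½)*(-29 - 18)/(-18))) = 314080/(((½)*(-1/18)*(-47))) = 314080/(47/36) = 314080*(36/47) = 11306880/47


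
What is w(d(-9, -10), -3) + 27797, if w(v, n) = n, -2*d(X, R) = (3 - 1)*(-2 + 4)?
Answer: 27794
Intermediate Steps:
d(X, R) = -2 (d(X, R) = -(3 - 1)*(-2 + 4)/2 = -2)
w(d(-9, -10), -3) + 27797 = -3 + 27797 = 27794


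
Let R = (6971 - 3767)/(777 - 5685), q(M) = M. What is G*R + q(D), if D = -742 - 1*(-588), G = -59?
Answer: -47233/409 ≈ -115.48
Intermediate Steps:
D = -154 (D = -742 + 588 = -154)
R = -267/409 (R = 3204/(-4908) = 3204*(-1/4908) = -267/409 ≈ -0.65281)
G*R + q(D) = -59*(-267/409) - 154 = 15753/409 - 154 = -47233/409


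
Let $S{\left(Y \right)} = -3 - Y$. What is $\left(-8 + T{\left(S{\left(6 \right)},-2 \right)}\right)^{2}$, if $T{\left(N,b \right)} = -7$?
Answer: $225$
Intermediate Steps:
$\left(-8 + T{\left(S{\left(6 \right)},-2 \right)}\right)^{2} = \left(-8 - 7\right)^{2} = \left(-15\right)^{2} = 225$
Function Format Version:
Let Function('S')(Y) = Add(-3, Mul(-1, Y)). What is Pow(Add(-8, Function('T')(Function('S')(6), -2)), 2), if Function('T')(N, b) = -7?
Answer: 225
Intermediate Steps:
Pow(Add(-8, Function('T')(Function('S')(6), -2)), 2) = Pow(Add(-8, -7), 2) = Pow(-15, 2) = 225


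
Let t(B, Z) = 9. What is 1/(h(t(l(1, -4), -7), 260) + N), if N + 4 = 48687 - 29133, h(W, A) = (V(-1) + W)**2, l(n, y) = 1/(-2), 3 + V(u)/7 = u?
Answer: 1/19911 ≈ 5.0223e-5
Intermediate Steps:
V(u) = -21 + 7*u
l(n, y) = -1/2
h(W, A) = (-28 + W)**2 (h(W, A) = ((-21 + 7*(-1)) + W)**2 = ((-21 - 7) + W)**2 = (-28 + W)**2)
N = 19550 (N = -4 + (48687 - 29133) = -4 + 19554 = 19550)
1/(h(t(l(1, -4), -7), 260) + N) = 1/((-28 + 9)**2 + 19550) = 1/((-19)**2 + 19550) = 1/(361 + 19550) = 1/19911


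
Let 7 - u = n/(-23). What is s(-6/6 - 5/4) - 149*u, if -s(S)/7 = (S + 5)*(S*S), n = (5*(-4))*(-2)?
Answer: -2060187/1472 ≈ -1399.6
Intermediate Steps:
n = 40 (n = -20*(-2) = 40)
s(S) = -7*S²*(5 + S) (s(S) = -7*(S + 5)*S*S = -7*(5 + S)*S² = -7*S²*(5 + S))
u = 201/23 (u = 7 - 40/(-23) = 7 - 40*(-1)/23 = 7 - 1*(-40/23) = 7 + 40/23 = 201/23 ≈ 8.7391)
s(-6/6 - 5/4) - 149*u = 7*(-6/6 - 5/4)²*(-5 - (-6/6 - 5/4)) - 149*201/23 = 7*(-6*⅙ - 5*¼)²*(-5 - (-6*⅙ - 5*¼)) - 29949/23 = 7*(-1 - 5/4)²*(-5 - (-1 - 5/4)) - 29949/23 = 7*(-9/4)²*(-5 - 1*(-9/4)) - 29949/23 = 7*(81/16)*(-5 + 9/4) - 29949/23 = 7*(81/16)*(-11/4) - 29949/23 = -6237/64 - 29949/23 = -2060187/1472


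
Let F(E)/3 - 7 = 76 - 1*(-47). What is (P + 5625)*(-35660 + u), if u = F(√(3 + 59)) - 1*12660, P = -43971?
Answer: 1837923780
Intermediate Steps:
F(E) = 390 (F(E) = 21 + 3*(76 - 1*(-47)) = 21 + 3*(76 + 47) = 21 + 3*123 = 21 + 369 = 390)
u = -12270 (u = 390 - 1*12660 = 390 - 12660 = -12270)
(P + 5625)*(-35660 + u) = (-43971 + 5625)*(-35660 - 12270) = -38346*(-47930) = 1837923780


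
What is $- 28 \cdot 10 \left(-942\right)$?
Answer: $263760$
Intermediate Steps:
$- 28 \cdot 10 \left(-942\right) = \left(-28\right) \left(-9420\right) = 263760$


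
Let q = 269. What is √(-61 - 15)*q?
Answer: 538*I*√19 ≈ 2345.1*I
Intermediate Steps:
√(-61 - 15)*q = √(-61 - 15)*269 = √(-76)*269 = (2*I*√19)*269 = 538*I*√19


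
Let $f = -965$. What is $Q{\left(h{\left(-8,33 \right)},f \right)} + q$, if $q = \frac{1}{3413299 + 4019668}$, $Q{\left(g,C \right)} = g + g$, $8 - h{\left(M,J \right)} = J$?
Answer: $- \frac{371648349}{7432967} \approx -50.0$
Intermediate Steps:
$h{\left(M,J \right)} = 8 - J$
$Q{\left(g,C \right)} = 2 g$
$q = \frac{1}{7432967} \approx 1.3454 \cdot 10^{-7}$
$Q{\left(h{\left(-8,33 \right)},f \right)} + q = 2 \left(8 - 33\right) + \frac{1}{7432967} = 2 \left(-25\right) + \frac{1}{7432967} = -50 + \frac{1}{7432967} = - \frac{371648349}{7432967}$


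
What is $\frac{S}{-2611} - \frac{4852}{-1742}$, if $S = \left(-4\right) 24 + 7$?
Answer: $\frac{6411805}{2274181} \approx 2.8194$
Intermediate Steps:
$S = -89$ ($S = -96 + 7 = -89$)
$\frac{S}{-2611} - \frac{4852}{-1742} = - \frac{89}{-2611} - \frac{4852}{-1742} = \left(-89\right) \left(- \frac{1}{2611}\right) - - \frac{2426}{871} = \frac{89}{2611} + \frac{2426}{871} = \frac{6411805}{2274181}$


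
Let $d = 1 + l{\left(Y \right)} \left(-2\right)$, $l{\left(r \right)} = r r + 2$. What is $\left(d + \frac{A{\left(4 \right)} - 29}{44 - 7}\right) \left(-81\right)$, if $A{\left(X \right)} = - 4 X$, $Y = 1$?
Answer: $\frac{18630}{37} \approx 503.51$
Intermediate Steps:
$l{\left(r \right)} = 2 + r^{2}$ ($l{\left(r \right)} = r^{2} + 2 = 2 + r^{2}$)
$d = -5$ ($d = 1 + \left(2 + 1^{2}\right) \left(-2\right) = 1 + \left(2 + 1\right) \left(-2\right) = 1 + 3 \left(-2\right) = 1 - 6 = -5$)
$\left(d + \frac{A{\left(4 \right)} - 29}{44 - 7}\right) \left(-81\right) = \left(-5 + \frac{\left(-4\right) 4 - 29}{44 - 7}\right) \left(-81\right) = \left(-5 + \frac{-16 - 29}{37}\right) \left(-81\right) = \left(-5 - \frac{45}{37}\right) \left(-81\right) = \left(- \frac{230}{37}\right) \left(-81\right) = \frac{18630}{37}$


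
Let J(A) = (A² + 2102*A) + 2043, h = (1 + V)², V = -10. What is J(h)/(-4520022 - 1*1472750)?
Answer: -89433/2996386 ≈ -0.029847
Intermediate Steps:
h = 81 (h = (1 - 10)² = (-9)² = 81)
J(A) = 2043 + A² + 2102*A
J(h)/(-4520022 - 1*1472750) = (2043 + 81² + 2102*81)/(-4520022 - 1*1472750) = (2043 + 6561 + 170262)/(-4520022 - 1472750) = 178866/(-5992772) = 178866*(-1/5992772) = -89433/2996386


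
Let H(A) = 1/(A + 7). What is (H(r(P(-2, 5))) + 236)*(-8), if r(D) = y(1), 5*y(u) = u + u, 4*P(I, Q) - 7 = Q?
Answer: -69896/37 ≈ -1889.1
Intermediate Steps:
P(I, Q) = 7/4 + Q/4
y(u) = 2*u/5 (y(u) = (u + u)/5 = (2*u)/5 = 2*u/5)
r(D) = 2/5 (r(D) = (2/5)*1 = 2/5)
H(A) = 1/(7 + A)
(H(r(P(-2, 5))) + 236)*(-8) = (1/(7 + 2/5) + 236)*(-8) = (1/(37/5) + 236)*(-8) = (5/37 + 236)*(-8) = (8737/37)*(-8) = -69896/37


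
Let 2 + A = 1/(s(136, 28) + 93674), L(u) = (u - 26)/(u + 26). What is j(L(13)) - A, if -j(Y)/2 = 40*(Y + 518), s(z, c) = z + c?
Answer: -11657870095/281514 ≈ -41411.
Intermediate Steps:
s(z, c) = c + z
L(u) = (-26 + u)/(26 + u)
A = -187675/93838 (A = -2 + 1/((28 + 136) + 93674) = -2 + 1/(164 + 93674) = -2 + 1/93838 = -187675/93838 ≈ -2.0000)
j(Y) = -41440 - 80*Y (j(Y) = -80*(Y + 518) = -80*(518 + Y) = -2*(20720 + 40*Y) = -41440 - 80*Y)
j(L(13)) - A = (-41440 - 80*(-26 + 13)/(26 + 13)) - 1*(-187675/93838) = (-41440 - 80*(-13)/39) + 187675/93838 = (-41440 - 80*(-1/3)) + 187675/93838 = (-41440 + 80/3) + 187675/93838 = -124240/3 + 187675/93838 = -11657870095/281514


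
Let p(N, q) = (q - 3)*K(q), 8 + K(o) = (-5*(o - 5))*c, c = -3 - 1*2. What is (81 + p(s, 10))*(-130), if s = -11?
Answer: -117000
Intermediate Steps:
c = -5 (c = -3 - 2 = -5)
K(o) = -133 + 25*o (K(o) = -8 - 5*(o - 5)*(-5) = -8 - 5*(-5 + o)*(-5) = -8 + (25 - 5*o)*(-5) = -8 + (-125 + 25*o) = -133 + 25*o)
p(N, q) = (-133 + 25*q)*(-3 + q) (p(N, q) = (q - 3)*(-133 + 25*q) = (-3 + q)*(-133 + 25*q) = (-133 + 25*q)*(-3 + q))
(81 + p(s, 10))*(-130) = (81 + (-133 + 25*10)*(-3 + 10))*(-130) = (81 + (-133 + 250)*7)*(-130) = (81 + 117*7)*(-130) = (81 + 819)*(-130) = 900*(-130) = -117000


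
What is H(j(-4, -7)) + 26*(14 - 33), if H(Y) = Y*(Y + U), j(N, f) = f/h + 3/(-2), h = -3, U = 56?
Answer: -16079/36 ≈ -446.64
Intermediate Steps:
j(N, f) = -3/2 - f/3 (j(N, f) = f/(-3) + 3/(-2) = f*(-⅓) + 3*(-½) = -f/3 - 3/2 = -3/2 - f/3)
H(Y) = Y*(56 + Y) (H(Y) = Y*(Y + 56) = Y*(56 + Y))
H(j(-4, -7)) + 26*(14 - 33) = (-3/2 - ⅓*(-7))*(56 + (-3/2 - ⅓*(-7))) + 26*(14 - 33) = (-3/2 + 7/3)*(56 + (-3/2 + 7/3)) + 26*(-19) = 5*(56 + ⅚)/6 - 494 = (⅚)*(341/6) - 494 = 1705/36 - 494 = -16079/36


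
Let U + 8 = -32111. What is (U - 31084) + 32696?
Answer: -30507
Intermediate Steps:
U = -32119 (U = -8 - 32111 = -32119)
(U - 31084) + 32696 = (-32119 - 31084) + 32696 = -63203 + 32696 = -30507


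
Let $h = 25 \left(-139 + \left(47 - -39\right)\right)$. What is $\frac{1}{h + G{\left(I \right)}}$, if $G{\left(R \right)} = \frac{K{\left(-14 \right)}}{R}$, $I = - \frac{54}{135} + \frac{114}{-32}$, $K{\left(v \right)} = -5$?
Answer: $- \frac{317}{419625} \approx -0.00075544$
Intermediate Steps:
$I = - \frac{317}{80}$ ($I = \left(-54\right) \frac{1}{135} + 114 \left(- \frac{1}{32}\right) = - \frac{2}{5} - \frac{57}{16} = - \frac{317}{80} \approx -3.9625$)
$G{\left(R \right)} = - \frac{5}{R}$
$h = -1325$ ($h = 25 \left(-139 + \left(47 + 39\right)\right) = 25 \left(-139 + 86\right) = 25 \left(-53\right) = -1325$)
$\frac{1}{h + G{\left(I \right)}} = \frac{1}{-1325 - \frac{5}{- \frac{317}{80}}} = \frac{1}{-1325 - - \frac{400}{317}} = \frac{1}{-1325 + \frac{400}{317}} = \frac{1}{- \frac{419625}{317}} = - \frac{317}{419625}$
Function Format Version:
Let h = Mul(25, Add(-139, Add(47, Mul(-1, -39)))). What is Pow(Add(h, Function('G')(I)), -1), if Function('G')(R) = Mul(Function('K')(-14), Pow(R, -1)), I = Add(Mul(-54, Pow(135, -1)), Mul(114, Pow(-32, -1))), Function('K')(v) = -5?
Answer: Rational(-317, 419625) ≈ -0.00075544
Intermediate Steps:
I = Rational(-317, 80) (I = Add(Mul(-54, Rational(1, 135)), Mul(114, Rational(-1, 32))) = Add(Rational(-2, 5), Rational(-57, 16)) = Rational(-317, 80) ≈ -3.9625)
Function('G')(R) = Mul(-5, Pow(R, -1))
h = -1325 (h = Mul(25, Add(-139, Add(47, 39))) = Mul(25, Add(-139, 86)) = Mul(25, -53) = -1325)
Pow(Add(h, Function('G')(I)), -1) = Pow(Add(-1325, Mul(-5, Pow(Rational(-317, 80), -1))), -1) = Pow(Add(-1325, Mul(-5, Rational(-80, 317))), -1) = Pow(Add(-1325, Rational(400, 317)), -1) = Pow(Rational(-419625, 317), -1) = Rational(-317, 419625)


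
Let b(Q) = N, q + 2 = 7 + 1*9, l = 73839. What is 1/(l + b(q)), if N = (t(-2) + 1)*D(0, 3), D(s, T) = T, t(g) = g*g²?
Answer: 1/73818 ≈ 1.3547e-5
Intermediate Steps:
t(g) = g³
q = 14 (q = -2 + (7 + 1*9) = -2 + (7 + 9) = -2 + 16 = 14)
N = -21 (N = ((-2)³ + 1)*3 = (-8 + 1)*3 = -7*3 = -21)
b(Q) = -21
1/(l + b(q)) = 1/(73839 - 21) = 1/73818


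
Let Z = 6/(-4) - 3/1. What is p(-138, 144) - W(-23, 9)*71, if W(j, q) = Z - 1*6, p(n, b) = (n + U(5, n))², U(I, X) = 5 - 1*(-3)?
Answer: 35291/2 ≈ 17646.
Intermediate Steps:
Z = -9/2 (Z = 6*(-¼) - 3*1 = -3/2 - 3 = -9/2 ≈ -4.5000)
U(I, X) = 8 (U(I, X) = 5 + 3 = 8)
p(n, b) = (8 + n)² (p(n, b) = (n + 8)² = (8 + n)²)
W(j, q) = -21/2 (W(j, q) = -9/2 - 1*6 = -9/2 - 6 = -21/2)
p(-138, 144) - W(-23, 9)*71 = (8 - 138)² - (-21)*71/2 = (-130)² - 1*(-1491/2) = 16900 + 1491/2 = 35291/2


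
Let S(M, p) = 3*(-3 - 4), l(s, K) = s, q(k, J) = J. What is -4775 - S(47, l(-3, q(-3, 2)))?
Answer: -4754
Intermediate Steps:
S(M, p) = -21 (S(M, p) = 3*(-7) = -21)
-4775 - S(47, l(-3, q(-3, 2))) = -4775 - 1*(-21) = -4775 + 21 = -4754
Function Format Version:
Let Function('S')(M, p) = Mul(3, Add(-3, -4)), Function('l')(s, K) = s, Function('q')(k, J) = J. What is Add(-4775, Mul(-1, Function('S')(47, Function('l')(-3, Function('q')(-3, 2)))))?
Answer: -4754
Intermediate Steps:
Function('S')(M, p) = -21 (Function('S')(M, p) = Mul(3, -7) = -21)
Add(-4775, Mul(-1, Function('S')(47, Function('l')(-3, Function('q')(-3, 2))))) = Add(-4775, Mul(-1, -21)) = Add(-4775, 21) = -4754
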